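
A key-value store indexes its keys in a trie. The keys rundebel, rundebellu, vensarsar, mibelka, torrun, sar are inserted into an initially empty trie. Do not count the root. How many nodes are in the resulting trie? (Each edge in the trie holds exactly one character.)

35

Trace insertions, counting only characters that open a new branch:
  "rundebel" → 8 new (r, u, n, d, e, b, e, l)
  "rundebellu" → prefix "rundebel" already present; 2 new (l, u)
  "vensarsar" → 9 new (v, e, n, s, a, r, s, a, r)
  "mibelka" → 7 new (m, i, b, e, l, k, a)
  "torrun" → 6 new (t, o, r, r, u, n)
  "sar" → 3 new (s, a, r)
Total nodes = 8 + 2 + 9 + 7 + 6 + 3 = 35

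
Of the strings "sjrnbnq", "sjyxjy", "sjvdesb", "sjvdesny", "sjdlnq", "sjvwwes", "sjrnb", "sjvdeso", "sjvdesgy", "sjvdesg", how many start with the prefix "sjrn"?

Walk to "sjrn"; the words in its subtree are exactly those with that prefix.
Matches: "sjrnb", "sjrnbnq"
Count: 2

2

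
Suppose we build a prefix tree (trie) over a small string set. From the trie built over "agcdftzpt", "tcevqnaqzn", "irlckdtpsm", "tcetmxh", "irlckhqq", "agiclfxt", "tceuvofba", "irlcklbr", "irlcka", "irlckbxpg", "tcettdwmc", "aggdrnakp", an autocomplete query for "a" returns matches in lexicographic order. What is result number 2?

Filter for "a…" and sort: "agcdftzpt", "aggdrnakp", "agiclfxt"
The 2nd is aggdrnakp.

aggdrnakp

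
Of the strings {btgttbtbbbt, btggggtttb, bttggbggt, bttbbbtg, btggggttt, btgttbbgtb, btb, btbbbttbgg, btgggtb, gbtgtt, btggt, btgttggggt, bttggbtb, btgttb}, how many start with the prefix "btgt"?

4

Walk to "btgt"; the words in its subtree are exactly those with that prefix.
Words under "btgt": btgttb, btgttbbgtb, btgttbtbbbt, btgttggggt
Count: 4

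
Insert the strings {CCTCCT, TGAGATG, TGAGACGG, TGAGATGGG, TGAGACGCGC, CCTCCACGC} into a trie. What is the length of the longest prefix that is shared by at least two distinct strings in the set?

7

Look for the deepest trie node that still has at least two words in its subtree.
"TGAGACGCGC" and "TGAGACGG" agree on "TGAGACG" (7 characters) before diverging; nothing deeper is shared.
Longest shared-prefix length: 7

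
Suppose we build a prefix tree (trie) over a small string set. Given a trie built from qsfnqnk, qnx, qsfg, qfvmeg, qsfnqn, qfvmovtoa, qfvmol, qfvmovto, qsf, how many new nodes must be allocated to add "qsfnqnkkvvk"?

4

Walking "qsfnqnkkvvk" from the root, the first 7 characters ("qsfnqnk") follow existing edges; "k" is the first miss.
Each of the 4 remaining characters creates one node.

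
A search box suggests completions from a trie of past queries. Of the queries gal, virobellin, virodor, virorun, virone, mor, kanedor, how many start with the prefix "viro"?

Traverse to the node for "viro", then collect every word in that subtree.
Matches: "virobellin", "virodor", "virone", "virorun"
Count: 4

4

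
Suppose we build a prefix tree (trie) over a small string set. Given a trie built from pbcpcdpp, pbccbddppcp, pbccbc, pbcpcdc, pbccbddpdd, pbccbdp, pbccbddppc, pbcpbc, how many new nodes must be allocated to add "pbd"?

1

Walking "pbd" from the root, the first 2 characters ("pb") follow existing edges; "d" is the first miss.
New nodes needed: |"pbd"| − 2 = 3 − 2 = 1.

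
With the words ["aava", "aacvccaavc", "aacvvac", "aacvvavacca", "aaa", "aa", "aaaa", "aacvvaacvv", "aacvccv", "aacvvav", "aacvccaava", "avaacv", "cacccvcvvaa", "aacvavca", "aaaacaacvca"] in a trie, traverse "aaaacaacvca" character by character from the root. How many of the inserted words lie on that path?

Walk "aaaacaacvca" from the root; an end-of-word marker is hit whenever a stored word is a prefix of "aaaacaacvca".
Prefixes of the query that are stored words: "aa", "aaa", "aaaa", "aaaacaacvca"
Count: 4

4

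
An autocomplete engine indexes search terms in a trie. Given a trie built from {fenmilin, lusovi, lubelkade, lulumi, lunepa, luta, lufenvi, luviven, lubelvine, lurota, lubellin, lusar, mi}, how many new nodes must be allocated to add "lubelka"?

0

"lubelka" is already a full path in the trie; only an end-marker is added.
No new nodes are needed: 0.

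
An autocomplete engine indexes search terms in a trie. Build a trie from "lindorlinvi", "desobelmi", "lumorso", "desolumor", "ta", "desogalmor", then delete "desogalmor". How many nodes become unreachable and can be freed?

6

A node on "desogalmor"'s path can go only if nothing else ends at it or branches off below it.
The suffix "galmor" (6 nodes) is used only by "desogalmor"; the node for "deso" still has the child "b", so pruning stops there.
Nodes removed: 6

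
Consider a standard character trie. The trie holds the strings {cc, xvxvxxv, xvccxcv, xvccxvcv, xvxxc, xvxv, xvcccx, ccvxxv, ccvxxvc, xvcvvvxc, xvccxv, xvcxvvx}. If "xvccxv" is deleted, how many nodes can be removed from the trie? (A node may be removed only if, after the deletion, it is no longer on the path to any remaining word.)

0

A node on "xvccxv"'s path can go only if nothing else ends at it or branches off below it.
Every node on "xvccxv" is still needed (e.g. by "xvccxvcv"), so nothing is freed.
Nodes removed: 0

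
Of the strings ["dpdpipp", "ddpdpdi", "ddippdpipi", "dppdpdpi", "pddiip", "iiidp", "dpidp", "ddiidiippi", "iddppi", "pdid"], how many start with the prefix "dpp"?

1

Filter for entries beginning with "dpp":
Words under "dpp": dppdpdpi
Count: 1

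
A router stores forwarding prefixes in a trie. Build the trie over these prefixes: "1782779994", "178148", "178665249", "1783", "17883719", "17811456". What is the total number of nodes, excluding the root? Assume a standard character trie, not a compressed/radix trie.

29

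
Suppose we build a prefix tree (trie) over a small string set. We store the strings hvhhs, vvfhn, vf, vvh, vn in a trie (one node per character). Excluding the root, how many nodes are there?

13

For each word, the new-node count is its length minus the longest prefix already in the trie:
  "hvhhs" → 5 new (h, v, h, h, s)
  "vvfhn" → 5 new (v, v, f, h, n)
  "vf" → prefix "v" already present; 1 new (f)
  "vvh" → prefix "vv" already present; 1 new (h)
  "vn" → prefix "v" already present; 1 new (n)
Total nodes = 5 + 5 + 1 + 1 + 1 = 13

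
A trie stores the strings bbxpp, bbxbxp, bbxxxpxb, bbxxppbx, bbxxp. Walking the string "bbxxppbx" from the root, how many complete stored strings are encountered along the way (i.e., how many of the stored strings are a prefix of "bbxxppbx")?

Traverse "bbxxppbx" character by character; count nodes along the way that are marked as word ends.
Prefixes of the query that are stored words: "bbxxp", "bbxxppbx"
Count: 2

2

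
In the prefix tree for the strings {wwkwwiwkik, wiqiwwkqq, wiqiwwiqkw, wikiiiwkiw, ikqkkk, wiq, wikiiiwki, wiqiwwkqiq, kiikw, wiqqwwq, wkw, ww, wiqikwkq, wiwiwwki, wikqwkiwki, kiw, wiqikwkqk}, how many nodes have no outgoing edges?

Leaves are exactly the stored words that no other stored word extends.
Those words: "ikqkkk", "kiikw", "kiw", "wikiiiwkiw", "wikqwkiwki", "wiqikwkqk", "wiqiwwiqkw", "wiqiwwkqiq", "wiqiwwkqq", "wiqqwwq", "wiwiwwki", "wkw", "wwkwwiwkik"
Leaf count: 13

13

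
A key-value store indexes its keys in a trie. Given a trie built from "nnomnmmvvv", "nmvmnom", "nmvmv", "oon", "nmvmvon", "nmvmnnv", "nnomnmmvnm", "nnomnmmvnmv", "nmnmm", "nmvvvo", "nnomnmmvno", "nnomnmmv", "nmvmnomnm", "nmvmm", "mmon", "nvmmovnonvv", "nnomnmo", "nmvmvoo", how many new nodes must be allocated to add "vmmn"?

4

"vmmn" shares no prefix with any stored word, so all 4 characters open new nodes.
4 − 0 = 4 new nodes.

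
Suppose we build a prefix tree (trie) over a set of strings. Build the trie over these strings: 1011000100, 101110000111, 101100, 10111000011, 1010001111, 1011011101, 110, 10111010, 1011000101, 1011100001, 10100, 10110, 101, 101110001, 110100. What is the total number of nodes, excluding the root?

39

Trie structure (* marks end of a word):
(root)
└─ 1
   ├─ 0
   │  └─ 1 *
   │     ├─ 0
   │     │  └─ 0 *
   │     │     └─ 0
   │     │        └─ 1
   │     │           └─ 1
   │     │              └─ 1
   │     │                 └─ 1 *
   │     └─ 1
   │        ├─ 0 *
   │        │  ├─ 0 *
   │        │  │  └─ 0
   │        │  │     └─ 1
   │        │  │        └─ 0
   │        │  │           ├─ 0 *
   │        │  │           └─ 1 *
   │        │  └─ 1
   │        │     └─ 1
   │        │        └─ 1
   │        │           └─ 0
   │        │              └─ 1 *
   │        └─ 1
   │           └─ 0
   │              ├─ 0
   │              │  └─ 0
   │              │     ├─ 0
   │              │     │  └─ 1 *
   │              │     │     └─ 1 *
   │              │     │        └─ 1 *
   │              │     └─ 1 *
   │              └─ 1
   │                 └─ 0 *
   └─ 1
      └─ 0 *
         └─ 1
            └─ 0
               └─ 0 *
Counting every labelled node above: 39.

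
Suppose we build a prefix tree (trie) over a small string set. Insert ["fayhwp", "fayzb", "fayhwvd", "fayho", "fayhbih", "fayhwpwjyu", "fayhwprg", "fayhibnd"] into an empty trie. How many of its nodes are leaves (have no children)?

A leaf is a node with no children — equivalently, the end of a word that is not a proper prefix of any other stored word.
Those words: "fayhbih", "fayhibnd", "fayho", "fayhwprg", "fayhwpwjyu", "fayhwvd", "fayzb"
Leaf count: 7

7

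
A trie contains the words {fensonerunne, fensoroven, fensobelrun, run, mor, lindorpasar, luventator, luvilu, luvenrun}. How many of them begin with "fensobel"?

1

Filter for entries beginning with "fensobel":
Matches: "fensobelrun"
Count: 1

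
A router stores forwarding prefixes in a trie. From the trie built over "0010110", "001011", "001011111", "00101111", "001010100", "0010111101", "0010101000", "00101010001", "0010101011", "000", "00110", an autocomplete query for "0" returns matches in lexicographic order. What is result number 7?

Filter for "0…" and sort: "000", "001010100", "0010101000", "00101010001", "0010101011", "001011", "0010110", "00101111", "0010111101", "001011111", "00110"
The 7th is 0010110.

0010110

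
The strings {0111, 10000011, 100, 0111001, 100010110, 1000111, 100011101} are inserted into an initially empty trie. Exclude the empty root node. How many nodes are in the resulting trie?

Trie structure (* marks end of a word):
(root)
├─ 0
│  └─ 1
│     └─ 1
│        └─ 1 *
│           └─ 0
│              └─ 0
│                 └─ 1 *
└─ 1
   └─ 0
      └─ 0 *
         └─ 0
            ├─ 0
            │  └─ 0
            │     └─ 1
            │        └─ 1 *
            └─ 1
               ├─ 0
               │  └─ 1
               │     └─ 1
               │        └─ 0 *
               └─ 1
                  └─ 1 *
                     └─ 0
                        └─ 1 *
Counting every labelled node above: 24.

24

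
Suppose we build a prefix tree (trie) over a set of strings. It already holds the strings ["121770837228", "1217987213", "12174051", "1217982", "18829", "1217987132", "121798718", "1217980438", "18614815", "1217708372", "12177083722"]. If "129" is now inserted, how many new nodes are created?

The longest prefix of "129" already in the trie is "12" (length 2).
New nodes needed: |"129"| − 2 = 3 − 2 = 1.

1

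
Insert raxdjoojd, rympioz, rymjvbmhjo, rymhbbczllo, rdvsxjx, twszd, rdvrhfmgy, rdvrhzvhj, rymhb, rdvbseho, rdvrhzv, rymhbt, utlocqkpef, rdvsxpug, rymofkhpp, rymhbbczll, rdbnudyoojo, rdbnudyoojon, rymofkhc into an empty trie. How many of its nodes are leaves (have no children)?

15

Leaves are exactly the stored words that no other stored word extends.
Those words: "raxdjoojd", "rdbnudyoojon", "rdvbseho", "rdvrhfmgy", "rdvrhzvhj", "rdvsxjx", "rdvsxpug", "rymhbbczllo", "rymhbt", "rymjvbmhjo", "rymofkhc", "rymofkhpp", "rympioz", "twszd", "utlocqkpef"
Leaf count: 15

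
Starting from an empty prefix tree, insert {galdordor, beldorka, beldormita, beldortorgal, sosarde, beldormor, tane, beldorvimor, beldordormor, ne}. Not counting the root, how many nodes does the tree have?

53

Insert word by word; a character creates a node only if that edge doesn't already exist:
  "galdordor" → 9 new (g, a, l, d, o, r, d, o, r)
  "beldorka" → 8 new (b, e, l, d, o, r, k, a)
  "beldormita" → prefix "beldor" already present; 4 new (m, i, t, a)
  "beldortorgal" → prefix "beldor" already present; 6 new (t, o, r, g, a, l)
  "sosarde" → 7 new (s, o, s, a, r, d, e)
  "beldormor" → prefix "beldorm" already present; 2 new (o, r)
  "tane" → 4 new (t, a, n, e)
  "beldorvimor" → prefix "beldor" already present; 5 new (v, i, m, o, r)
  "beldordormor" → prefix "beldor" already present; 6 new (d, o, r, m, o, r)
  "ne" → 2 new (n, e)
Total nodes = 9 + 8 + 4 + 6 + 7 + 2 + 4 + 5 + 6 + 2 = 53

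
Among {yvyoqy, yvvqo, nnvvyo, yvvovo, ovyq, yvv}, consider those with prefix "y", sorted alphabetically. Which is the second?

Filter for "y…" and sort: "yvv", "yvvovo", "yvvqo", "yvyoqy"
The 2nd is yvvovo.

yvvovo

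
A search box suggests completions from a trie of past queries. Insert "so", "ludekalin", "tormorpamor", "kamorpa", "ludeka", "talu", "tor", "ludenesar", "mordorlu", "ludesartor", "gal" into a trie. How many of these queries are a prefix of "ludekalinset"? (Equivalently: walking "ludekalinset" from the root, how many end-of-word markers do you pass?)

Walk "ludekalinset" from the root; an end-of-word marker is hit whenever a stored word is a prefix of "ludekalinset".
Prefixes of the query that are stored words: "ludeka", "ludekalin"
Count: 2

2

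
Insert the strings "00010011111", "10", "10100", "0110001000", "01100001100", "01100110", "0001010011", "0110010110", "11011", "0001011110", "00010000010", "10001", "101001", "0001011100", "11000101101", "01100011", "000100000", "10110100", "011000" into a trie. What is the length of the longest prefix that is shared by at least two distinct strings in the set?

The deepest shared node is where two words last agree before diverging.
"000100000" and "00010000010" agree on "000100000" (9 characters) before diverging; nothing deeper is shared.
Longest shared-prefix length: 9

9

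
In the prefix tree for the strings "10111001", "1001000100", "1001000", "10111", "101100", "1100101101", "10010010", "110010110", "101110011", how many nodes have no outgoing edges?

5

A leaf is a node with no children — equivalently, the end of a word that is not a proper prefix of any other stored word.
Those words: "1001000100", "10010010", "101100", "101110011", "1100101101"
Leaf count: 5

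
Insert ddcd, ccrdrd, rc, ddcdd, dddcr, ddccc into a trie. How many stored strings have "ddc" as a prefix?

Walk to "ddc"; the words in its subtree are exactly those with that prefix.
Words under "ddc": ddccc, ddcd, ddcdd
Count: 3

3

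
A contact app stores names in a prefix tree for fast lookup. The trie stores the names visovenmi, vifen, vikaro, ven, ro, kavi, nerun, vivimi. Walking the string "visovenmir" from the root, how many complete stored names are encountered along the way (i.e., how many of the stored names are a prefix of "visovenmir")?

1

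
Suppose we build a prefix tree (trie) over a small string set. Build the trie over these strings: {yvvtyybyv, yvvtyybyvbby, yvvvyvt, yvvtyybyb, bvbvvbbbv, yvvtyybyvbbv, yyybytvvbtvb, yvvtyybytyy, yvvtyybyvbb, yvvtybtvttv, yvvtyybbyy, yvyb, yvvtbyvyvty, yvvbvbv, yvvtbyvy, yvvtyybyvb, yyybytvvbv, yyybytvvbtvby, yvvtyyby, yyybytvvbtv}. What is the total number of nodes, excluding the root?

65

For each word, the new-node count is its length minus the longest prefix already in the trie:
  "yvvtyybyv" → 9 new (y, v, v, t, y, y, b, y, v)
  "yvvtyybyvbby" → prefix "yvvtyybyv" already present; 3 new (b, b, y)
  "yvvvyvt" → prefix "yvv" already present; 4 new (v, y, v, t)
  "yvvtyybyb" → prefix "yvvtyyby" already present; 1 new (b)
  "bvbvvbbbv" → 9 new (b, v, b, v, v, b, b, b, v)
  "yvvtyybyvbbv" → prefix "yvvtyybyvbb" already present; 1 new (v)
  "yyybytvvbtvb" → prefix "y" already present; 11 new (y, y, b, y, t, v, v, b, t, v, b)
  "yvvtyybytyy" → prefix "yvvtyyby" already present; 3 new (t, y, y)
  "yvvtyybyvbb" → prefix "yvvtyybyvbb" already present; 0 new (none)
  "yvvtybtvttv" → prefix "yvvty" already present; 6 new (b, t, v, t, t, v)
  "yvvtyybbyy" → prefix "yvvtyyb" already present; 3 new (b, y, y)
  "yvyb" → prefix "yv" already present; 2 new (y, b)
  "yvvtbyvyvty" → prefix "yvvt" already present; 7 new (b, y, v, y, v, t, y)
  "yvvbvbv" → prefix "yvv" already present; 4 new (b, v, b, v)
  "yvvtbyvy" → prefix "yvvtbyvy" already present; 0 new (none)
  "yvvtyybyvb" → prefix "yvvtyybyvb" already present; 0 new (none)
  "yyybytvvbv" → prefix "yyybytvvb" already present; 1 new (v)
  "yyybytvvbtvby" → prefix "yyybytvvbtvb" already present; 1 new (y)
  "yvvtyyby" → prefix "yvvtyyby" already present; 0 new (none)
  "yyybytvvbtv" → prefix "yyybytvvbtv" already present; 0 new (none)
Total nodes = 9 + 3 + 4 + 1 + 9 + 1 + 11 + 3 + 0 + 6 + 3 + 2 + 7 + 4 + 0 + 0 + 1 + 1 + 0 + 0 = 65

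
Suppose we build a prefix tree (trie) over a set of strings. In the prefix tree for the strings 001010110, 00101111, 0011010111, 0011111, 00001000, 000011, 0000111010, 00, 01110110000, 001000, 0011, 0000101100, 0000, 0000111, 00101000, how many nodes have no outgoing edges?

A leaf is a node with no children — equivalently, the end of a word that is not a proper prefix of any other stored word.
Those words: "00001000", "0000101100", "0000111010", "001000", "00101000", "001010110", "00101111", "0011010111", "0011111", "01110110000"
Leaf count: 10

10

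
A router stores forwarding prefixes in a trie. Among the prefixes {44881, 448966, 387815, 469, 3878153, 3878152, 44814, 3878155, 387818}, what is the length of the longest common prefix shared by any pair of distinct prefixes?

6

The deepest shared node is where two words last agree before diverging.
e.g. "387815" and "3878152" share the prefix "387815" of length 6; no pair shares a longer one.
Longest shared-prefix length: 6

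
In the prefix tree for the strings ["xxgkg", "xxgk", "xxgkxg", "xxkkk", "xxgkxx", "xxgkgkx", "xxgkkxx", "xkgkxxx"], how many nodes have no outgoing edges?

Leaves are exactly the stored words that no other stored word extends.
Those words: "xkgkxxx", "xxgkgkx", "xxgkkxx", "xxgkxg", "xxgkxx", "xxkkk"
Leaf count: 6

6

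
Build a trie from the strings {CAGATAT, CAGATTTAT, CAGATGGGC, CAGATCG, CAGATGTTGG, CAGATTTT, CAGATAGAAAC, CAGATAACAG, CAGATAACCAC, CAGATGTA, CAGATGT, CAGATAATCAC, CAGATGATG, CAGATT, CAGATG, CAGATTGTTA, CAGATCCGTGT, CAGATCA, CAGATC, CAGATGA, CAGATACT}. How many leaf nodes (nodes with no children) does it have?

A leaf is a node with no children — equivalently, the end of a word that is not a proper prefix of any other stored word.
Those words: "CAGATAACAG", "CAGATAACCAC", "CAGATAATCAC", "CAGATACT", "CAGATAGAAAC", "CAGATAT", "CAGATCA", "CAGATCCGTGT", "CAGATCG", "CAGATGATG", "CAGATGGGC", "CAGATGTA", "CAGATGTTGG", "CAGATTGTTA", "CAGATTTAT", "CAGATTTT"
Leaf count: 16

16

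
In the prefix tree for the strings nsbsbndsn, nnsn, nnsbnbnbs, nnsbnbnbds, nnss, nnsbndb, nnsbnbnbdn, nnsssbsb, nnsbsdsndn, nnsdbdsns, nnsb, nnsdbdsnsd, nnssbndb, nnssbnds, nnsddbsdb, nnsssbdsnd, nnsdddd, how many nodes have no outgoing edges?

Leaves are exactly the stored words that no other stored word extends.
Those words: "nnsbnbnbdn", "nnsbnbnbds", "nnsbnbnbs", "nnsbndb", "nnsbsdsndn", "nnsdbdsnsd", "nnsddbsdb", "nnsdddd", "nnsn", "nnssbndb", "nnssbnds", "nnsssbdsnd", "nnsssbsb", "nsbsbndsn"
Leaf count: 14

14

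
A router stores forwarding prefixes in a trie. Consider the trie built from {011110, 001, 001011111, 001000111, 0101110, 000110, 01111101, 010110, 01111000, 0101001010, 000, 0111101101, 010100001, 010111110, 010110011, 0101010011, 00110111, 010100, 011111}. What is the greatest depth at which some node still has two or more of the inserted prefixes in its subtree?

Equivalently: take the maximum, over all pairs, of their longest common prefix length.
e.g. "010100" and "010100001" share the prefix "010100" of length 6; no pair shares a longer one.
Longest shared-prefix length: 6

6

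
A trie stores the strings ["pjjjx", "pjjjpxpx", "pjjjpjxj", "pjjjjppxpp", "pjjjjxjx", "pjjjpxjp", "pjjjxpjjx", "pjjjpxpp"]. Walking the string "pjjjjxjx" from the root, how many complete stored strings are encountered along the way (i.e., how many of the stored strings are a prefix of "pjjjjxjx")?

Check each prefix of "pjjjjxjx" against the stored set — each match is an end-marker on the path.
Prefixes of the query that are stored words: "pjjjjxjx"
Count: 1

1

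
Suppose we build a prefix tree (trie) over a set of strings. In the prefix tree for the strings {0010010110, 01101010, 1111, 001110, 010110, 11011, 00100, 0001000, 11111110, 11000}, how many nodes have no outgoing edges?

8

Leaves are exactly the stored words that no other stored word extends.
Those words: "0001000", "0010010110", "001110", "010110", "01101010", "11000", "11011", "11111110"
Leaf count: 8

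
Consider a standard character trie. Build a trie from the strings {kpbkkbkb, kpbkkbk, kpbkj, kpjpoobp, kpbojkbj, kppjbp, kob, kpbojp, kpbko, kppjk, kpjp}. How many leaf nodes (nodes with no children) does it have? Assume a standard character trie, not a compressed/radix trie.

A leaf is a node with no children — equivalently, the end of a word that is not a proper prefix of any other stored word.
Those words: "kob", "kpbkj", "kpbkkbkb", "kpbko", "kpbojkbj", "kpbojp", "kpjpoobp", "kppjbp", "kppjk"
Leaf count: 9

9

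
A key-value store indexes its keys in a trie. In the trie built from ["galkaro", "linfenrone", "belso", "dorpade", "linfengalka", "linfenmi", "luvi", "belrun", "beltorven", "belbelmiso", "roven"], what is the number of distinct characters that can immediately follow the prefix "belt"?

1

Walk "belt" from the root, arriving at one node.
Distinct next characters after "belt": o.
That node has 1 child edge.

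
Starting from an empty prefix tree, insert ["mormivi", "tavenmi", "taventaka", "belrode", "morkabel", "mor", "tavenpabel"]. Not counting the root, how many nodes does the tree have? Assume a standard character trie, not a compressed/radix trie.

Trie structure (* marks end of a word):
(root)
├─ b
│  └─ e
│     └─ l
│        └─ r
│           └─ o
│              └─ d
│                 └─ e *
├─ m
│  └─ o
│     └─ r *
│        ├─ k
│        │  └─ a
│        │     └─ b
│        │        └─ e
│        │           └─ l *
│        └─ m
│           └─ i
│              └─ v
│                 └─ i *
└─ t
   └─ a
      └─ v
         └─ e
            └─ n
               ├─ m
               │  └─ i *
               ├─ p
               │  └─ a
               │     └─ b
               │        └─ e
               │           └─ l *
               └─ t
                  └─ a
                     └─ k
                        └─ a *
Counting every labelled node above: 35.

35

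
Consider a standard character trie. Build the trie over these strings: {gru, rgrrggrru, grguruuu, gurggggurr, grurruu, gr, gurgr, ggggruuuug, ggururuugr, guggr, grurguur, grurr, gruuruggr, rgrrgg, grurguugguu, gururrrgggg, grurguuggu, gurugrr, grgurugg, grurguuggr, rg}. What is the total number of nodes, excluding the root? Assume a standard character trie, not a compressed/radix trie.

80

Count nodes per top-level branch (shared prefixes stored once):
  'g'-branch (ggggruuuug, ggururuugr, gr, grgurugg, grguruuu, gru, grurguuggr, grurguuggu, grurguugguu, grurguur, grurr, grurruu, gruuruggr, guggr, gurggggurr, gurgr, gurugrr, gururrrgggg): 71 nodes
  'r'-branch (rg, rgrrgg, rgrrggrru): 9 nodes
Sum: 80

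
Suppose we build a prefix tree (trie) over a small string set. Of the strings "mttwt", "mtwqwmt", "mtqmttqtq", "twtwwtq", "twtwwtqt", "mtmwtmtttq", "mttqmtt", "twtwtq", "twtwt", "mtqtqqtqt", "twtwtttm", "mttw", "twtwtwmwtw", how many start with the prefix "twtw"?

Traverse to the node for "twtw", then collect every word in that subtree.
Words under "twtw": twtwt, twtwtq, twtwtttm, twtwtwmwtw, twtwwtq, twtwwtqt
Count: 6

6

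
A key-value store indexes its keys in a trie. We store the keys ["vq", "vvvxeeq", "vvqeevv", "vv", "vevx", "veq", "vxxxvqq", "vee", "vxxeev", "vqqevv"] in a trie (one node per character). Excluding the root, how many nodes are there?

Count nodes per top-level branch (shared prefixes stored once):
  'v'-branch (vee, veq, vevx, vq, vqqevv, vv, vvqeevv, vvvxeeq, vxxeev, vxxxvqq): 31 nodes
Sum: 31

31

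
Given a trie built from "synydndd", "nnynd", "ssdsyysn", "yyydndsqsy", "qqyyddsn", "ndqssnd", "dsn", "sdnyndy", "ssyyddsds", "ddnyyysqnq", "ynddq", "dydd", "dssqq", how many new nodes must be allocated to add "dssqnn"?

"dssq" is already a path in the trie; the remaining "nn" must be added.
Each of the 2 remaining characters creates one node.

2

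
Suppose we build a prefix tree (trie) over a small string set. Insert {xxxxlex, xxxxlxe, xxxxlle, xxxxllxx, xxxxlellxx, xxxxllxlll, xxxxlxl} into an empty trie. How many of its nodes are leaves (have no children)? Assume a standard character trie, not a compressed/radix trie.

Leaves are exactly the stored words that no other stored word extends.
Those words: "xxxxlellxx", "xxxxlex", "xxxxlle", "xxxxllxlll", "xxxxllxx", "xxxxlxe", "xxxxlxl"
Leaf count: 7

7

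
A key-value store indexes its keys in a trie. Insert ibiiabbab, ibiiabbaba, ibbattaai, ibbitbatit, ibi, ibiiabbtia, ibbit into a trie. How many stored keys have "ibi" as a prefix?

Walk to "ibi"; the words in its subtree are exactly those with that prefix.
Words under "ibi": ibi, ibiiabbab, ibiiabbaba, ibiiabbtia
Count: 4

4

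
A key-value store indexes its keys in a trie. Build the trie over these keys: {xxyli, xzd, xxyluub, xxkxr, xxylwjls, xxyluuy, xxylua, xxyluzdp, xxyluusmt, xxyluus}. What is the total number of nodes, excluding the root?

Insert word by word; a character creates a node only if that edge doesn't already exist:
  "xxyli" → 5 new (x, x, y, l, i)
  "xzd" → prefix "x" already present; 2 new (z, d)
  "xxyluub" → prefix "xxyl" already present; 3 new (u, u, b)
  "xxkxr" → prefix "xx" already present; 3 new (k, x, r)
  "xxylwjls" → prefix "xxyl" already present; 4 new (w, j, l, s)
  "xxyluuy" → prefix "xxyluu" already present; 1 new (y)
  "xxylua" → prefix "xxylu" already present; 1 new (a)
  "xxyluzdp" → prefix "xxylu" already present; 3 new (z, d, p)
  "xxyluusmt" → prefix "xxyluu" already present; 3 new (s, m, t)
  "xxyluus" → prefix "xxyluus" already present; 0 new (none)
Total nodes = 5 + 2 + 3 + 3 + 4 + 1 + 1 + 3 + 3 + 0 = 25

25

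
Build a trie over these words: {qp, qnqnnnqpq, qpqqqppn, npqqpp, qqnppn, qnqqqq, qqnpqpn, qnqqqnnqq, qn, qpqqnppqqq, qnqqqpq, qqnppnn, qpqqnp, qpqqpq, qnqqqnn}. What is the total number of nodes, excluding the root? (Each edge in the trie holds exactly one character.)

Trace insertions, counting only characters that open a new branch:
  "qp" → 2 new (q, p)
  "qnqnnnqpq" → prefix "q" already present; 8 new (n, q, n, n, n, q, p, q)
  "qpqqqppn" → prefix "qp" already present; 6 new (q, q, q, p, p, n)
  "npqqpp" → 6 new (n, p, q, q, p, p)
  "qqnppn" → prefix "q" already present; 5 new (q, n, p, p, n)
  "qnqqqq" → prefix "qnq" already present; 3 new (q, q, q)
  "qqnpqpn" → prefix "qqnp" already present; 3 new (q, p, n)
  "qnqqqnnqq" → prefix "qnqqq" already present; 4 new (n, n, q, q)
  "qn" → prefix "qn" already present; 0 new (none)
  "qpqqnppqqq" → prefix "qpqq" already present; 6 new (n, p, p, q, q, q)
  "qnqqqpq" → prefix "qnqqq" already present; 2 new (p, q)
  "qqnppnn" → prefix "qqnppn" already present; 1 new (n)
  "qpqqnp" → prefix "qpqqnp" already present; 0 new (none)
  "qpqqpq" → prefix "qpqq" already present; 2 new (p, q)
  "qnqqqnn" → prefix "qnqqqnn" already present; 0 new (none)
Total nodes = 2 + 8 + 6 + 6 + 5 + 3 + 3 + 4 + 0 + 6 + 2 + 1 + 0 + 2 + 0 = 48

48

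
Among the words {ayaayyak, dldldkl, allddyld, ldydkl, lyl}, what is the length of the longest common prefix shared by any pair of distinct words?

Look for the deepest trie node that still has at least two words in its subtree.
e.g. "allddyld" and "ayaayyak" share the prefix "a" of length 1; no pair shares a longer one.
Longest shared-prefix length: 1

1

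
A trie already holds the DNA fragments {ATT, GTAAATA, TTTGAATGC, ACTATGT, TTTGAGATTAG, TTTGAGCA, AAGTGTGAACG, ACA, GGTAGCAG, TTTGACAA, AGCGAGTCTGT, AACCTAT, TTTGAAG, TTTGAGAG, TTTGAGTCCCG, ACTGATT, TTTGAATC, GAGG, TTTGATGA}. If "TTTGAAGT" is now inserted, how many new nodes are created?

The longest prefix of "TTTGAAGT" already in the trie is "TTTGAAG" (length 7).
Each of the 1 remaining characters creates one node.

1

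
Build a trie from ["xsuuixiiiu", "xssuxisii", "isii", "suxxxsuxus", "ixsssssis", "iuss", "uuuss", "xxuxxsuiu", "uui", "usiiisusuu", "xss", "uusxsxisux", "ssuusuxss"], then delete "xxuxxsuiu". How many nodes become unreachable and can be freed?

A node on "xxuxxsuiu"'s path can go only if nothing else ends at it or branches off below it.
The suffix "xuxxsuiu" (8 nodes) is used only by "xxuxxsuiu"; the node for "x" still has the child "s", so pruning stops there.
Nodes removed: 8

8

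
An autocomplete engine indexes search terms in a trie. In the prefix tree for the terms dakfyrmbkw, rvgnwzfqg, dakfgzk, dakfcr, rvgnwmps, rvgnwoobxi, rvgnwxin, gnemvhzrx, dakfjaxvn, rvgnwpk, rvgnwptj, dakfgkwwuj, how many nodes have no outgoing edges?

A leaf is a node with no children — equivalently, the end of a word that is not a proper prefix of any other stored word.
Those words: "dakfcr", "dakfgkwwuj", "dakfgzk", "dakfjaxvn", "dakfyrmbkw", "gnemvhzrx", "rvgnwmps", "rvgnwoobxi", "rvgnwpk", "rvgnwptj", "rvgnwxin", "rvgnwzfqg"
Leaf count: 12

12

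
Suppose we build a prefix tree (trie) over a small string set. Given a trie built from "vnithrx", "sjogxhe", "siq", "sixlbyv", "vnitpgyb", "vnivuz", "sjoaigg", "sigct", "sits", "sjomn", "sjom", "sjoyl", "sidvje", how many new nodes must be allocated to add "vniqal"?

3

Walking "vniqal" from the root, the first 3 characters ("vni") follow existing edges; "q" is the first miss.
New nodes needed: |"vniqal"| − 3 = 6 − 3 = 3.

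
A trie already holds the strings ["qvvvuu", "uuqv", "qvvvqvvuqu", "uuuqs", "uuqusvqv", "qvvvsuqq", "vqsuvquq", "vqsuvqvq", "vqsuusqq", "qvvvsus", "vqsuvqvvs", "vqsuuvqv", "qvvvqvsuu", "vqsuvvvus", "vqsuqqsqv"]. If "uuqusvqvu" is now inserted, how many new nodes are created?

1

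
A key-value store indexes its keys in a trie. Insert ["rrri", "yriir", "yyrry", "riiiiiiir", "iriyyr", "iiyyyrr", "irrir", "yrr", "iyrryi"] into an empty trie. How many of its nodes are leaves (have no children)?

9

Leaves are exactly the stored words that no other stored word extends.
Those words: "iiyyyrr", "iriyyr", "irrir", "iyrryi", "riiiiiiir", "rrri", "yriir", "yrr", "yyrry"
Leaf count: 9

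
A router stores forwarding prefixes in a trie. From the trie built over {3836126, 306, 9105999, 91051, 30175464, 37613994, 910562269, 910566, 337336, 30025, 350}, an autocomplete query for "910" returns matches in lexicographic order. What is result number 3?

910566

DFS of the "910" subtree visits, in order: "91051", "910562269", "910566", "9105999"
Position 3: 910566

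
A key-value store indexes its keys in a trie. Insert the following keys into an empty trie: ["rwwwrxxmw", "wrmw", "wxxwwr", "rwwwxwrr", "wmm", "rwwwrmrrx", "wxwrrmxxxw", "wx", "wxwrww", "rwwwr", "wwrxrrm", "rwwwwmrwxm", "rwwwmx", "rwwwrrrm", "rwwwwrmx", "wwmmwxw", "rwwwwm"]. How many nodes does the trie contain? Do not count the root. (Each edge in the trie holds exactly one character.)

63

Insert word by word; a character creates a node only if that edge doesn't already exist:
  "rwwwrxxmw" → 9 new (r, w, w, w, r, x, x, m, w)
  "wrmw" → 4 new (w, r, m, w)
  "wxxwwr" → prefix "w" already present; 5 new (x, x, w, w, r)
  "rwwwxwrr" → prefix "rwww" already present; 4 new (x, w, r, r)
  "wmm" → prefix "w" already present; 2 new (m, m)
  "rwwwrmrrx" → prefix "rwwwr" already present; 4 new (m, r, r, x)
  "wxwrrmxxxw" → prefix "wx" already present; 8 new (w, r, r, m, x, x, x, w)
  "wx" → prefix "wx" already present; 0 new (none)
  "wxwrww" → prefix "wxwr" already present; 2 new (w, w)
  "rwwwr" → prefix "rwwwr" already present; 0 new (none)
  "wwrxrrm" → prefix "w" already present; 6 new (w, r, x, r, r, m)
  "rwwwwmrwxm" → prefix "rwww" already present; 6 new (w, m, r, w, x, m)
  "rwwwmx" → prefix "rwww" already present; 2 new (m, x)
  "rwwwrrrm" → prefix "rwwwr" already present; 3 new (r, r, m)
  "rwwwwrmx" → prefix "rwwww" already present; 3 new (r, m, x)
  "wwmmwxw" → prefix "ww" already present; 5 new (m, m, w, x, w)
  "rwwwwm" → prefix "rwwwwm" already present; 0 new (none)
Total nodes = 9 + 4 + 5 + 4 + 2 + 4 + 8 + 0 + 2 + 0 + 6 + 6 + 2 + 3 + 3 + 5 + 0 = 63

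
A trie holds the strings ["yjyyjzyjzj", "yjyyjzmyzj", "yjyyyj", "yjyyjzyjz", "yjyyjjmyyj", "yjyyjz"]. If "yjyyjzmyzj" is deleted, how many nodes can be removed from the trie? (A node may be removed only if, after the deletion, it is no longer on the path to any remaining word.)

4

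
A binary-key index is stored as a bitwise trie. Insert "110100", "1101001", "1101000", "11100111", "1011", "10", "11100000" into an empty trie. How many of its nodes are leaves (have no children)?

5

A leaf is a node with no children — equivalently, the end of a word that is not a proper prefix of any other stored word.
Those words: "1011", "1101000", "1101001", "11100000", "11100111"
Leaf count: 5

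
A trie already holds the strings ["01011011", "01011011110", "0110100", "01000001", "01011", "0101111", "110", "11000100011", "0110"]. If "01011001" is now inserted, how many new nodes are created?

"010110" is already a path in the trie; the remaining "01" must be added.
Each of the 2 remaining characters creates one node.

2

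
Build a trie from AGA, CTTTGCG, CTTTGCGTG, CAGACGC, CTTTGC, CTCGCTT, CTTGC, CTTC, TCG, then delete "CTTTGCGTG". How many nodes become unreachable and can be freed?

2

After clearing the end-marker at "CTTTGCGTG", prune upward until reaching a node still needed by another word.
The suffix "TG" (2 nodes) is used only by "CTTTGCGTG"; "CTTTGCG" is itself a stored word, so pruning stops there.
Nodes removed: 2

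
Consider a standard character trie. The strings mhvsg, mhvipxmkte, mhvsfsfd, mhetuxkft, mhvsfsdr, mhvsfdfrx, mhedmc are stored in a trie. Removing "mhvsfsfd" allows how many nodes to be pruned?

After clearing the end-marker at "mhvsfsfd", prune upward until reaching a node still needed by another word.
The suffix "fd" (2 nodes) is used only by "mhvsfsfd"; the node for "mhvsfs" still has the child "d", so pruning stops there.
Nodes removed: 2

2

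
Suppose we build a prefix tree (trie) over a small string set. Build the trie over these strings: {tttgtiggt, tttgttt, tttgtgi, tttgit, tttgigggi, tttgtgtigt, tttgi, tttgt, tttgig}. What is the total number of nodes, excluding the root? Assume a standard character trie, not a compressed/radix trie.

23

Count nodes per top-level branch (shared prefixes stored once):
  't'-branch (tttgi, tttgig, tttgigggi, tttgit, tttgt, tttgtgi, tttgtgtigt, tttgtiggt, tttgttt): 23 nodes
Sum: 23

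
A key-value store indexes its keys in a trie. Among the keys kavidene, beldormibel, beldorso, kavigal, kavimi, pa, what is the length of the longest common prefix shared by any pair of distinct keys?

6

Look for the deepest trie node that still has at least two words in its subtree.
e.g. "beldormibel" and "beldorso" share the prefix "beldor" of length 6; no pair shares a longer one.
Longest shared-prefix length: 6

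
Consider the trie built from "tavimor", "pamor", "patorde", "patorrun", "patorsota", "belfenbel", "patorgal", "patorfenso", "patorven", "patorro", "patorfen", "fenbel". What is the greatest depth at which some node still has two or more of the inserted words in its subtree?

Look for the deepest trie node that still has at least two words in its subtree.
e.g. "patorfen" and "patorfenso" share the prefix "patorfen" of length 8; no pair shares a longer one.
Longest shared-prefix length: 8

8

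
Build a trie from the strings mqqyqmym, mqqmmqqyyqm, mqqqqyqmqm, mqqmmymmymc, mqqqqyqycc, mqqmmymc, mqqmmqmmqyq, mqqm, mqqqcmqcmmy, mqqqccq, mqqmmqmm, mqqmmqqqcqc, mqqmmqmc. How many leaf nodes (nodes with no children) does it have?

A leaf is a node with no children — equivalently, the end of a word that is not a proper prefix of any other stored word.
Those words: "mqqmmqmc", "mqqmmqmmqyq", "mqqmmqqqcqc", "mqqmmqqyyqm", "mqqmmymc", "mqqmmymmymc", "mqqqccq", "mqqqcmqcmmy", "mqqqqyqmqm", "mqqqqyqycc", "mqqyqmym"
Leaf count: 11

11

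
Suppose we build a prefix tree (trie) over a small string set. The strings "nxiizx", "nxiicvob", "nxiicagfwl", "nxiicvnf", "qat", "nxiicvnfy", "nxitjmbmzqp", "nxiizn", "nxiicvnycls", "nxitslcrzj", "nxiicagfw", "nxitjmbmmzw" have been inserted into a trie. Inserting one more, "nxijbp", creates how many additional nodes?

3

Walking "nxijbp" from the root, the first 3 characters ("nxi") follow existing edges; "j" is the first miss.
Each of the 3 remaining characters creates one node.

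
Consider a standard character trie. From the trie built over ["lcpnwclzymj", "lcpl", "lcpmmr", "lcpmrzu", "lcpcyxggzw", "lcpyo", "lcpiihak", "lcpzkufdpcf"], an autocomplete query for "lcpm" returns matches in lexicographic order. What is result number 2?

lcpmrzu

DFS of the "lcpm" subtree visits, in order: "lcpmmr", "lcpmrzu"
Position 2: lcpmrzu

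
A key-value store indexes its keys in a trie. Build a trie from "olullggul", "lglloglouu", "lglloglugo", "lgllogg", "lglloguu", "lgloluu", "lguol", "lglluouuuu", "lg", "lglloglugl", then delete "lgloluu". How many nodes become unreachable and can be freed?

4

A node on "lgloluu"'s path can go only if nothing else ends at it or branches off below it.
The suffix "oluu" (4 nodes) is used only by "lgloluu"; the node for "lgl" still has the child "l", so pruning stops there.
Nodes removed: 4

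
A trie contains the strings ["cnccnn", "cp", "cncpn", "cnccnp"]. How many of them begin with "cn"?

3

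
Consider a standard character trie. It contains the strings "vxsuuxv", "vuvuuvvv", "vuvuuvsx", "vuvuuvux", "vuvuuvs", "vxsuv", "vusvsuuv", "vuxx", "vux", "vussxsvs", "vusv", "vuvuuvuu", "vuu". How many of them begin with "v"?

Traverse to the node for "v", then collect every word in that subtree.
Matches: "vussxsvs", "vusv", "vusvsuuv", "vuu", "vuvuuvs", "vuvuuvsx", "vuvuuvuu", "vuvuuvux", "vuvuuvvv", "vux", "vuxx", "vxsuuxv", "vxsuv"
Count: 13

13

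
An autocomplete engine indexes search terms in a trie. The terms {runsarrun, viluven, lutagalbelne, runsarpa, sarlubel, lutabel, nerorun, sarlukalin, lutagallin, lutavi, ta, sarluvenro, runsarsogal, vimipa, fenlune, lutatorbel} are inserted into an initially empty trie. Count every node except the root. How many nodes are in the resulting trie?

For each word, the new-node count is its length minus the longest prefix already in the trie:
  "runsarrun" → 9 new (r, u, n, s, a, r, r, u, n)
  "viluven" → 7 new (v, i, l, u, v, e, n)
  "lutagalbelne" → 12 new (l, u, t, a, g, a, l, b, e, l, n, e)
  "runsarpa" → prefix "runsar" already present; 2 new (p, a)
  "sarlubel" → 8 new (s, a, r, l, u, b, e, l)
  "lutabel" → prefix "luta" already present; 3 new (b, e, l)
  "nerorun" → 7 new (n, e, r, o, r, u, n)
  "sarlukalin" → prefix "sarlu" already present; 5 new (k, a, l, i, n)
  "lutagallin" → prefix "lutagal" already present; 3 new (l, i, n)
  "lutavi" → prefix "luta" already present; 2 new (v, i)
  "ta" → 2 new (t, a)
  "sarluvenro" → prefix "sarlu" already present; 5 new (v, e, n, r, o)
  "runsarsogal" → prefix "runsar" already present; 5 new (s, o, g, a, l)
  "vimipa" → prefix "vi" already present; 4 new (m, i, p, a)
  "fenlune" → 7 new (f, e, n, l, u, n, e)
  "lutatorbel" → prefix "luta" already present; 6 new (t, o, r, b, e, l)
Total nodes = 9 + 7 + 12 + 2 + 8 + 3 + 7 + 5 + 3 + 2 + 2 + 5 + 5 + 4 + 7 + 6 = 87

87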